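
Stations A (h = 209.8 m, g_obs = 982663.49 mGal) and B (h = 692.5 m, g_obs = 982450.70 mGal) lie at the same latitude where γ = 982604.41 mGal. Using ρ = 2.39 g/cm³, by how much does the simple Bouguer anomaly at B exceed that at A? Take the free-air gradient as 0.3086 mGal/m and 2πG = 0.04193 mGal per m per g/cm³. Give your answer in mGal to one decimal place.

Δg_SB(A) = 982663.49 − 982604.41 + 0.3086×209.8 − 0.04193×2.39×209.8 = 102.80 mGal
Δg_SB(B) = 982450.70 − 982604.41 + 0.3086×692.5 − 0.04193×2.39×692.5 = -9.40 mGal
Difference = -9.40 − (102.80) = -112.20 mGal

-112.2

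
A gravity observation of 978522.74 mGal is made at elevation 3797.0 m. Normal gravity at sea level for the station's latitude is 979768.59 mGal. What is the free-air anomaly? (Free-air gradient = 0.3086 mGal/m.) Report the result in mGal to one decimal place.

-74.1

Free-air correction = 0.3086 × 3797.0 = 1171.75 mGal
Free-air anomaly = 978522.74 − 979768.59 + (1171.75) = -74.10 mGal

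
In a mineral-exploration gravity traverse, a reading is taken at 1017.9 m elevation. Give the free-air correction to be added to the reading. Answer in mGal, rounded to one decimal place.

Free-air correction = 0.3086 × 1017.9 = 314.1 mGal

314.1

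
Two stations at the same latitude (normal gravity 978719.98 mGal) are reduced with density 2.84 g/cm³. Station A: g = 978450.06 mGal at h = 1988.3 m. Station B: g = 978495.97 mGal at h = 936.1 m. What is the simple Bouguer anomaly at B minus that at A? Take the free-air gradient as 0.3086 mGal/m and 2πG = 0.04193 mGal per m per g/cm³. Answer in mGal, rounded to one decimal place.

-153.5

Δg_SB(A) = 978450.06 − 978719.98 + 0.3086×1988.3 − 0.04193×2.84×1988.3 = 106.90 mGal
Δg_SB(B) = 978495.97 − 978719.98 + 0.3086×936.1 − 0.04193×2.84×936.1 = -46.60 mGal
Difference = -46.60 − (106.90) = -153.50 mGal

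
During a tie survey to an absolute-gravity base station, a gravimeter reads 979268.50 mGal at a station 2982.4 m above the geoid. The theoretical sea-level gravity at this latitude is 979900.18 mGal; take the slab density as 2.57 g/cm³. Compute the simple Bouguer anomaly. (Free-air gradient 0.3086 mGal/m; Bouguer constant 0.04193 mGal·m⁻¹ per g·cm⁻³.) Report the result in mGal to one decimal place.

-32.7

Free-air correction = 0.3086 × 2982.4 = 920.37 mGal
Free-air anomaly = 979268.50 − 979900.18 + (920.37) = 288.69 mGal
Bouguer slab correction = 0.04193 × 2.57 × 2982.4 = 321.38 mGal
Simple Bouguer anomaly = 288.69 − (321.38) = -32.69 mGal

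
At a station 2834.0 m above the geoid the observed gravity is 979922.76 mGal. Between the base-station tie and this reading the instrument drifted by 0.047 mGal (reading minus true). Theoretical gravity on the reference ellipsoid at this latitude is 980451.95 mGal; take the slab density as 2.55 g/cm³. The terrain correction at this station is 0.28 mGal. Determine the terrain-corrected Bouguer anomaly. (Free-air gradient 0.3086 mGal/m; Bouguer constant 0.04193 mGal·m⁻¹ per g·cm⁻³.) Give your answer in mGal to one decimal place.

Drift-corrected reading = 979922.76 − (0.047) = 979922.713 mGal
Free-air correction = 0.3086 × 2834.0 = 874.57 mGal
Free-air anomaly = 979922.713 − 980451.95 + (874.57) = 345.333 mGal
Bouguer slab correction = 0.04193 × 2.55 × 2834.0 = 303.02 mGal
Simple Bouguer anomaly = 345.333 − (303.02) = 42.313 mGal
Complete Bouguer anomaly = 42.313 + 0.28 = 42.593 mGal

42.6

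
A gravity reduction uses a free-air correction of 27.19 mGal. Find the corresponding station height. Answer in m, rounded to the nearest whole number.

h = 27.19 / 0.3086 = 88.11 m

88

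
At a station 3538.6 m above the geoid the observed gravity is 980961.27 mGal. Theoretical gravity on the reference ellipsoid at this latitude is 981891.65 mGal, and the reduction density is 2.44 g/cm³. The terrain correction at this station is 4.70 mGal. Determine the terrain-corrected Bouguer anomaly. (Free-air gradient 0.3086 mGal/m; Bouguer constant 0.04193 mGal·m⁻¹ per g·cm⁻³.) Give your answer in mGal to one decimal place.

-195.7

Free-air correction = 0.3086 × 3538.6 = 1092.01 mGal
Free-air anomaly = 980961.27 − 981891.65 + (1092.01) = 161.63 mGal
Bouguer slab correction = 0.04193 × 2.44 × 3538.6 = 362.03 mGal
Simple Bouguer anomaly = 161.63 − (362.03) = -200.40 mGal
Complete Bouguer anomaly = -200.40 + 4.70 = -195.70 mGal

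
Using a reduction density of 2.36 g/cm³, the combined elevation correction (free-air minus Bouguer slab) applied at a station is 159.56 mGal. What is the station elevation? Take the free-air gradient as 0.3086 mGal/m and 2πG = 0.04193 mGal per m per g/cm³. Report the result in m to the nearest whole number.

Combined gradient = 0.3086 − 0.04193 × 2.36 = 0.2096452 mGal/m
h = 159.56 / 0.2096452 = 761.10 m

761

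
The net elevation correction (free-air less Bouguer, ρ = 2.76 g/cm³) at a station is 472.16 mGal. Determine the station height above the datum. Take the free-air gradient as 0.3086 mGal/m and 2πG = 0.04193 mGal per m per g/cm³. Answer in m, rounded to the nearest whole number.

2448

Combined gradient = 0.3086 − 0.04193 × 2.76 = 0.1928732 mGal/m
h = 472.16 / 0.1928732 = 2448.03 m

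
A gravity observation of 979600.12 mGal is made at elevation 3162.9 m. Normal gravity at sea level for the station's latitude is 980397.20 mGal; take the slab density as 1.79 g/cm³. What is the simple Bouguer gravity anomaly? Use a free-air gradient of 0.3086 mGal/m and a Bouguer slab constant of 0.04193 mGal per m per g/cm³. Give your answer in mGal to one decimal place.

Free-air correction = 0.3086 × 3162.9 = 976.07 mGal
Free-air anomaly = 979600.12 − 980397.20 + (976.07) = 178.99 mGal
Bouguer slab correction = 0.04193 × 1.79 × 3162.9 = 237.39 mGal
Simple Bouguer anomaly = 178.99 − (237.39) = -58.40 mGal

-58.4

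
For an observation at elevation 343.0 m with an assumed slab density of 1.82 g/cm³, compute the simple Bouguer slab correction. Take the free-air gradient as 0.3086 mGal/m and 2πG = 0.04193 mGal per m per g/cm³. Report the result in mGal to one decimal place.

Bouguer slab correction = 0.04193 × 1.82 × 343.0 = 26.2 mGal

26.2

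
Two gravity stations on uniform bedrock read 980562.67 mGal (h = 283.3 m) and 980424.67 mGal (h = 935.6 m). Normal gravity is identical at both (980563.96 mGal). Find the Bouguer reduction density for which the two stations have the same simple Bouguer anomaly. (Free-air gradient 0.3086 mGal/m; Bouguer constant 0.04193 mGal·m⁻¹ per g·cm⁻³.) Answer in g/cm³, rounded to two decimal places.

Δg_obs = 980424.67 − 980562.67 = -138.00 mGal over Δh = 935.6 − 283.3 = 652.3 m
Equal Bouguer anomalies ⇒ Δg_obs + (0.3086 − 0.04193ρ)·Δh = 0
0.3086 − 0.04193ρ = −Δg_obs/Δh = 0.21156
ρ = (0.3086 − 0.21156) / 0.04193 = 2.31 g/cm³

2.31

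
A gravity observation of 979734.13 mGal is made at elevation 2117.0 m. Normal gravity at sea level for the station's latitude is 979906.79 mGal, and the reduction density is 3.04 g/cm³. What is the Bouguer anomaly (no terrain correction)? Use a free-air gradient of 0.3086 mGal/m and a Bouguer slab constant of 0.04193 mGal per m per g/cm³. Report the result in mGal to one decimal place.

210.8

Free-air correction = 0.3086 × 2117.0 = 653.31 mGal
Free-air anomaly = 979734.13 − 979906.79 + (653.31) = 480.65 mGal
Bouguer slab correction = 0.04193 × 3.04 × 2117.0 = 269.85 mGal
Simple Bouguer anomaly = 480.65 − (269.85) = 210.80 mGal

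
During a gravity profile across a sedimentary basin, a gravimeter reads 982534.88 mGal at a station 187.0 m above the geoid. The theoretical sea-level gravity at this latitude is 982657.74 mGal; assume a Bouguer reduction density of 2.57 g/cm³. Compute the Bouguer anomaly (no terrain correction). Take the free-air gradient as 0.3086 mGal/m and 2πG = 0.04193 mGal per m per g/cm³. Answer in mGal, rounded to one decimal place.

-85.3

Free-air correction = 0.3086 × 187.0 = 57.71 mGal
Free-air anomaly = 982534.88 − 982657.74 + (57.71) = -65.15 mGal
Bouguer slab correction = 0.04193 × 2.57 × 187.0 = 20.15 mGal
Simple Bouguer anomaly = -65.15 − (20.15) = -85.30 mGal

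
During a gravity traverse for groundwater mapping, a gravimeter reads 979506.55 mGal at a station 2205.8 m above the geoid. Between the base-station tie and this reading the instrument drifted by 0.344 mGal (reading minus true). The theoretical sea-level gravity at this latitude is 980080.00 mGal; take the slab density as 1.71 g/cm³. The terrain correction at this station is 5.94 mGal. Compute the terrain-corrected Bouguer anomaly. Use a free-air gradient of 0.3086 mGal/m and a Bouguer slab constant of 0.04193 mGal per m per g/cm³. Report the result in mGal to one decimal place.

Drift-corrected reading = 979506.55 − (0.344) = 979506.206 mGal
Free-air correction = 0.3086 × 2205.8 = 680.71 mGal
Free-air anomaly = 979506.206 − 980080.00 + (680.71) = 106.916 mGal
Bouguer slab correction = 0.04193 × 1.71 × 2205.8 = 158.16 mGal
Simple Bouguer anomaly = 106.916 − (158.16) = -51.244 mGal
Complete Bouguer anomaly = -51.244 + 5.94 = -45.304 mGal

-45.3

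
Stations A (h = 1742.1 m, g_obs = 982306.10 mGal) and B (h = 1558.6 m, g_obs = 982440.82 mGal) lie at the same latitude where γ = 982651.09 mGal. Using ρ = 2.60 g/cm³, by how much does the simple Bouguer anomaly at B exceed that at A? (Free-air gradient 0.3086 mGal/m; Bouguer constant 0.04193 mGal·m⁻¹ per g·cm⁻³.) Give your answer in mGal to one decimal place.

Δg_SB(A) = 982306.10 − 982651.09 + 0.3086×1742.1 − 0.04193×2.60×1742.1 = 2.70 mGal
Δg_SB(B) = 982440.82 − 982651.09 + 0.3086×1558.6 − 0.04193×2.60×1558.6 = 100.80 mGal
Difference = 100.80 − (2.70) = 98.10 mGal

98.1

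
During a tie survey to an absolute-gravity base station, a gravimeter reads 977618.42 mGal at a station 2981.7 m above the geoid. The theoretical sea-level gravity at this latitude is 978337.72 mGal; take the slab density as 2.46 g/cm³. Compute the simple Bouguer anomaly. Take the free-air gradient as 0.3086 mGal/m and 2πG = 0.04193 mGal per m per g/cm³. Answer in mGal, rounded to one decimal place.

-106.7

Free-air correction = 0.3086 × 2981.7 = 920.15 mGal
Free-air anomaly = 977618.42 − 978337.72 + (920.15) = 200.85 mGal
Bouguer slab correction = 0.04193 × 2.46 × 2981.7 = 307.56 mGal
Simple Bouguer anomaly = 200.85 − (307.56) = -106.71 mGal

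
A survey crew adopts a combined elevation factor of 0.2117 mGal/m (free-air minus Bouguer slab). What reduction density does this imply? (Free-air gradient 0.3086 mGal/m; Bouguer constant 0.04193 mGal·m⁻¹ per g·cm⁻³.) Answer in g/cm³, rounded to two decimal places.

0.2117 = 0.3086 − 0.04193 × ρ
ρ = (0.3086 − 0.2117) / 0.04193 = 2.31 g/cm³

2.31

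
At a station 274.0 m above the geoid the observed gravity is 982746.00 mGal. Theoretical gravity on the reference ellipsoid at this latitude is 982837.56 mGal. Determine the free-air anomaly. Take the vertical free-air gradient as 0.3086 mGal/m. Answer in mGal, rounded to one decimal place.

-7.0

Free-air correction = 0.3086 × 274.0 = 84.56 mGal
Free-air anomaly = 982746.00 − 982837.56 + (84.56) = -7.00 mGal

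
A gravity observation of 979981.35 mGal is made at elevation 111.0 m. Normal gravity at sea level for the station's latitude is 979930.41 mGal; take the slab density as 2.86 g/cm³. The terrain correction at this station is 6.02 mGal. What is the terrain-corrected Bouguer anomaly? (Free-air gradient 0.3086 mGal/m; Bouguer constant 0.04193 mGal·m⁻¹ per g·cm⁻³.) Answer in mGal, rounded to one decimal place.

Free-air correction = 0.3086 × 111.0 = 34.25 mGal
Free-air anomaly = 979981.35 − 979930.41 + (34.25) = 85.19 mGal
Bouguer slab correction = 0.04193 × 2.86 × 111.0 = 13.31 mGal
Simple Bouguer anomaly = 85.19 − (13.31) = 71.88 mGal
Complete Bouguer anomaly = 71.88 + 6.02 = 77.90 mGal

77.9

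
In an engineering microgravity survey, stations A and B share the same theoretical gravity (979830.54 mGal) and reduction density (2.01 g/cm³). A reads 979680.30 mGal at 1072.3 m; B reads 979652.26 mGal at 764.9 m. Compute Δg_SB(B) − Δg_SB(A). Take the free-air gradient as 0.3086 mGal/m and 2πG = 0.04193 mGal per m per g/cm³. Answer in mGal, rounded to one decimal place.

Δg_SB(A) = 979680.30 − 979830.54 + 0.3086×1072.3 − 0.04193×2.01×1072.3 = 90.30 mGal
Δg_SB(B) = 979652.26 − 979830.54 + 0.3086×764.9 − 0.04193×2.01×764.9 = -6.70 mGal
Difference = -6.70 − (90.30) = -97.00 mGal

-97.0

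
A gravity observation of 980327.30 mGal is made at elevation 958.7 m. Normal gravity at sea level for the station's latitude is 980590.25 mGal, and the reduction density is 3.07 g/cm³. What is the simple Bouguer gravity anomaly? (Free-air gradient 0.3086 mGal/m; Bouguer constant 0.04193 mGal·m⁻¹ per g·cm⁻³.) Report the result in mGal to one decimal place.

Free-air correction = 0.3086 × 958.7 = 295.85 mGal
Free-air anomaly = 980327.30 − 980590.25 + (295.85) = 32.90 mGal
Bouguer slab correction = 0.04193 × 3.07 × 958.7 = 123.41 mGal
Simple Bouguer anomaly = 32.90 − (123.41) = -90.51 mGal

-90.5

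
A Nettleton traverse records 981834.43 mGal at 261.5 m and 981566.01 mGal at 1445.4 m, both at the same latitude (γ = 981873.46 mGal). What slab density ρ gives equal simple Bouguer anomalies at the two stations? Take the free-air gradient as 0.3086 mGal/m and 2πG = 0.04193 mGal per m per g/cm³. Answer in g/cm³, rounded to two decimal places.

1.95

Δg_obs = 981566.01 − 981834.43 = -268.42 mGal over Δh = 1445.4 − 261.5 = 1183.9 m
Equal Bouguer anomalies ⇒ Δg_obs + (0.3086 − 0.04193ρ)·Δh = 0
0.3086 − 0.04193ρ = −Δg_obs/Δh = 0.22673
ρ = (0.3086 − 0.22673) / 0.04193 = 1.95 g/cm³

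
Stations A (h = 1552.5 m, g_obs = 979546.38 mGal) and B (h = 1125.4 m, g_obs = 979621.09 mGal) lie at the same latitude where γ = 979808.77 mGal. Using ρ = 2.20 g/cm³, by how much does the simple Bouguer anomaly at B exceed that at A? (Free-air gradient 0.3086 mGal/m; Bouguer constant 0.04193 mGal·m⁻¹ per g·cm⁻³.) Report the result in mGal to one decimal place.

-17.7

Δg_SB(A) = 979546.38 − 979808.77 + 0.3086×1552.5 − 0.04193×2.20×1552.5 = 73.50 mGal
Δg_SB(B) = 979621.09 − 979808.77 + 0.3086×1125.4 − 0.04193×2.20×1125.4 = 55.80 mGal
Difference = 55.80 − (73.50) = -17.70 mGal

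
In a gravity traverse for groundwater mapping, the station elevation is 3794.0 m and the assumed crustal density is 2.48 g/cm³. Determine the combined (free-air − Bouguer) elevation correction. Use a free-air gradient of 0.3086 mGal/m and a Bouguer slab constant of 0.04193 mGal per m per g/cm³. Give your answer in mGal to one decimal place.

776.3

Combined gradient = 0.3086 − 0.04193 × 2.48 = 0.2046136 mGal/m
Combined elevation correction = 0.2046136 × 3794.0 = 776.3 mGal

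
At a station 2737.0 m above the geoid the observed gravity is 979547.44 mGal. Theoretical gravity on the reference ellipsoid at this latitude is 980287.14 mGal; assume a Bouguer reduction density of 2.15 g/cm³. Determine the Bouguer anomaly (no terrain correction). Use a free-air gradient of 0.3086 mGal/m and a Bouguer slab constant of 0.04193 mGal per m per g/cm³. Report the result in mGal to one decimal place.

Free-air correction = 0.3086 × 2737.0 = 844.64 mGal
Free-air anomaly = 979547.44 − 980287.14 + (844.64) = 104.94 mGal
Bouguer slab correction = 0.04193 × 2.15 × 2737.0 = 246.74 mGal
Simple Bouguer anomaly = 104.94 − (246.74) = -141.80 mGal

-141.8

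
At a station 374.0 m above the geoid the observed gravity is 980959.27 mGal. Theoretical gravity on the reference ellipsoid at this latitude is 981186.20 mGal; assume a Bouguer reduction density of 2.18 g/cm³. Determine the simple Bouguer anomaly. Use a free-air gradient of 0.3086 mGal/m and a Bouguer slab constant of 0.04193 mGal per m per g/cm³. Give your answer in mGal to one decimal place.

Free-air correction = 0.3086 × 374.0 = 115.42 mGal
Free-air anomaly = 980959.27 − 981186.20 + (115.42) = -111.51 mGal
Bouguer slab correction = 0.04193 × 2.18 × 374.0 = 34.19 mGal
Simple Bouguer anomaly = -111.51 − (34.19) = -145.70 mGal

-145.7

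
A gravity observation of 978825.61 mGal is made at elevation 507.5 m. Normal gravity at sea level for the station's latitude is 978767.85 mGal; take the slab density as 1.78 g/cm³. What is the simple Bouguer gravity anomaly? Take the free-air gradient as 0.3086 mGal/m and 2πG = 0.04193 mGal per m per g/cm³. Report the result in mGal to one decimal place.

176.5

Free-air correction = 0.3086 × 507.5 = 156.61 mGal
Free-air anomaly = 978825.61 − 978767.85 + (156.61) = 214.37 mGal
Bouguer slab correction = 0.04193 × 1.78 × 507.5 = 37.88 mGal
Simple Bouguer anomaly = 214.37 − (37.88) = 176.49 mGal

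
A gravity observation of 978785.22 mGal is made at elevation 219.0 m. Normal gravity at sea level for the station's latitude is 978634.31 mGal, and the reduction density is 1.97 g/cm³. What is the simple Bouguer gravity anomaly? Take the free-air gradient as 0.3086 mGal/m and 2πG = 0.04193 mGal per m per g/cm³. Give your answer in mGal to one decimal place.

200.4

Free-air correction = 0.3086 × 219.0 = 67.58 mGal
Free-air anomaly = 978785.22 − 978634.31 + (67.58) = 218.49 mGal
Bouguer slab correction = 0.04193 × 1.97 × 219.0 = 18.09 mGal
Simple Bouguer anomaly = 218.49 − (18.09) = 200.40 mGal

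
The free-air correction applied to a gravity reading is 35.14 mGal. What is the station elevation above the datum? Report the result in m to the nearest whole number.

h = 35.14 / 0.3086 = 113.87 m

114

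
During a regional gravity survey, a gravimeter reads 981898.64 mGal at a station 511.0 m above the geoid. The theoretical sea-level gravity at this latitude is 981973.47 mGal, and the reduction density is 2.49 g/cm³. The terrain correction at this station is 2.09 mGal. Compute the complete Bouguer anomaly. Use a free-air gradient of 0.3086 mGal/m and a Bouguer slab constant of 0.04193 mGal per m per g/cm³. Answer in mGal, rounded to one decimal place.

Free-air correction = 0.3086 × 511.0 = 157.69 mGal
Free-air anomaly = 981898.64 − 981973.47 + (157.69) = 82.86 mGal
Bouguer slab correction = 0.04193 × 2.49 × 511.0 = 53.35 mGal
Simple Bouguer anomaly = 82.86 − (53.35) = 29.51 mGal
Complete Bouguer anomaly = 29.51 + 2.09 = 31.60 mGal

31.6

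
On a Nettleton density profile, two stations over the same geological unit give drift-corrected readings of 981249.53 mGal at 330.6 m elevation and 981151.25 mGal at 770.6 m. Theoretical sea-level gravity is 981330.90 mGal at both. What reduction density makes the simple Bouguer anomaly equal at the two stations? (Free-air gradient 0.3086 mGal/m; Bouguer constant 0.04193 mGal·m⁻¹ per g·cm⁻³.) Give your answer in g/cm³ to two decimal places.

Δg_obs = 981151.25 − 981249.53 = -98.28 mGal over Δh = 770.6 − 330.6 = 440.0 m
Equal Bouguer anomalies ⇒ Δg_obs + (0.3086 − 0.04193ρ)·Δh = 0
0.3086 − 0.04193ρ = −Δg_obs/Δh = 0.22336
ρ = (0.3086 − 0.22336) / 0.04193 = 2.03 g/cm³

2.03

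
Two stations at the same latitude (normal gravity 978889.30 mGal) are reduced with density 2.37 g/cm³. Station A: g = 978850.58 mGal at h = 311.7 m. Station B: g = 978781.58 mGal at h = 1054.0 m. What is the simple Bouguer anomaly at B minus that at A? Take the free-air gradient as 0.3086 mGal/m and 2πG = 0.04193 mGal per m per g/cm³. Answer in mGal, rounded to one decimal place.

Δg_SB(A) = 978850.58 − 978889.30 + 0.3086×311.7 − 0.04193×2.37×311.7 = 26.50 mGal
Δg_SB(B) = 978781.58 − 978889.30 + 0.3086×1054.0 − 0.04193×2.37×1054.0 = 112.80 mGal
Difference = 112.80 − (26.50) = 86.30 mGal

86.3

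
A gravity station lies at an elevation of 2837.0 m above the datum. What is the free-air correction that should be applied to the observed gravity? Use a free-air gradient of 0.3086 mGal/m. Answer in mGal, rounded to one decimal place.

Free-air correction = 0.3086 × 2837.0 = 875.5 mGal

875.5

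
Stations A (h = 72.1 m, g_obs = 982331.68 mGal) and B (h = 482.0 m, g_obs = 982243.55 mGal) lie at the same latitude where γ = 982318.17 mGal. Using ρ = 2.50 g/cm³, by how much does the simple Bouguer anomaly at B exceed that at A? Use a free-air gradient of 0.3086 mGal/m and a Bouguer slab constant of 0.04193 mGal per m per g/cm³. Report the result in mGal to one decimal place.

-4.6

Δg_SB(A) = 982331.68 − 982318.17 + 0.3086×72.1 − 0.04193×2.50×72.1 = 28.20 mGal
Δg_SB(B) = 982243.55 − 982318.17 + 0.3086×482.0 − 0.04193×2.50×482.0 = 23.60 mGal
Difference = 23.60 − (28.20) = -4.60 mGal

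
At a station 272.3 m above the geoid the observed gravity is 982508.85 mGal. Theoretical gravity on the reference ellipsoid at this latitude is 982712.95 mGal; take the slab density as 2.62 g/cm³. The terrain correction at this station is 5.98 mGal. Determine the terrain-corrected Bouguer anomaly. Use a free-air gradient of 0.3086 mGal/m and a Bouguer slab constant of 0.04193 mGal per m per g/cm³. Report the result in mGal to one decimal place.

Free-air correction = 0.3086 × 272.3 = 84.03 mGal
Free-air anomaly = 982508.85 − 982712.95 + (84.03) = -120.07 mGal
Bouguer slab correction = 0.04193 × 2.62 × 272.3 = 29.91 mGal
Simple Bouguer anomaly = -120.07 − (29.91) = -149.98 mGal
Complete Bouguer anomaly = -149.98 + 5.98 = -144.00 mGal

-144.0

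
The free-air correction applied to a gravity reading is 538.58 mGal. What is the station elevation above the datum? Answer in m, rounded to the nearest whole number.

h = 538.58 / 0.3086 = 1745.24 m

1745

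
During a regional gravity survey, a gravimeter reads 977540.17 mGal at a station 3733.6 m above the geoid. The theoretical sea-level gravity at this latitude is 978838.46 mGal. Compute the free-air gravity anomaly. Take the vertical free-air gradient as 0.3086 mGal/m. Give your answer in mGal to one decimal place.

Free-air correction = 0.3086 × 3733.6 = 1152.19 mGal
Free-air anomaly = 977540.17 − 978838.46 + (1152.19) = -146.10 mGal

-146.1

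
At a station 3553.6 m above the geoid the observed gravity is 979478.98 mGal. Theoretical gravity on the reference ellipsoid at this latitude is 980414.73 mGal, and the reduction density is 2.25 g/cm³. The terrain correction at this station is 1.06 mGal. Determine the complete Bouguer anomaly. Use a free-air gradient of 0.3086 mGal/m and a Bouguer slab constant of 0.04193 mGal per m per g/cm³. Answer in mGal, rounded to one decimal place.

-173.3

Free-air correction = 0.3086 × 3553.6 = 1096.64 mGal
Free-air anomaly = 979478.98 − 980414.73 + (1096.64) = 160.89 mGal
Bouguer slab correction = 0.04193 × 2.25 × 3553.6 = 335.26 mGal
Simple Bouguer anomaly = 160.89 − (335.26) = -174.37 mGal
Complete Bouguer anomaly = -174.37 + 1.06 = -173.31 mGal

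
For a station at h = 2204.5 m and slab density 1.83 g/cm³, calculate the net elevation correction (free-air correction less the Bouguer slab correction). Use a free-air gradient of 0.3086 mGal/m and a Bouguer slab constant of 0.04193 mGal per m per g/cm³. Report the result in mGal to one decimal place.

511.2

Combined gradient = 0.3086 − 0.04193 × 1.83 = 0.2318681 mGal/m
Combined elevation correction = 0.2318681 × 2204.5 = 511.2 mGal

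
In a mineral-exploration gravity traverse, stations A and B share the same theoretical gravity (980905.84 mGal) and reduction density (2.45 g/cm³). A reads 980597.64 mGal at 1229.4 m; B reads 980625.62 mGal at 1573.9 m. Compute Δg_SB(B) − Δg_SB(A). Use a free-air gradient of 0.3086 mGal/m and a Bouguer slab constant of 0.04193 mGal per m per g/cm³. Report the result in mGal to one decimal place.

Δg_SB(A) = 980597.64 − 980905.84 + 0.3086×1229.4 − 0.04193×2.45×1229.4 = -55.10 mGal
Δg_SB(B) = 980625.62 − 980905.84 + 0.3086×1573.9 − 0.04193×2.45×1573.9 = 43.80 mGal
Difference = 43.80 − (-55.10) = 98.90 mGal

98.9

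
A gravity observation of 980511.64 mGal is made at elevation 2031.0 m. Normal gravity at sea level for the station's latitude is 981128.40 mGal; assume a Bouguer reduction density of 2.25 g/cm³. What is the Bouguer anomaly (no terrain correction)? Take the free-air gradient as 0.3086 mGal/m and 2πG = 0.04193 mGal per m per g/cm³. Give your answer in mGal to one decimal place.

Free-air correction = 0.3086 × 2031.0 = 626.77 mGal
Free-air anomaly = 980511.64 − 981128.40 + (626.77) = 10.01 mGal
Bouguer slab correction = 0.04193 × 2.25 × 2031.0 = 191.61 mGal
Simple Bouguer anomaly = 10.01 − (191.61) = -181.60 mGal

-181.6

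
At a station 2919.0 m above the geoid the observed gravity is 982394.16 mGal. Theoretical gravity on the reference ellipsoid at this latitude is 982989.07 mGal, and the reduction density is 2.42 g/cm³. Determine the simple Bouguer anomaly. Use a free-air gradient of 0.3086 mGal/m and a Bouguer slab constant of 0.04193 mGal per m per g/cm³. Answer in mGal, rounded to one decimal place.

9.7

Free-air correction = 0.3086 × 2919.0 = 900.80 mGal
Free-air anomaly = 982394.16 − 982989.07 + (900.80) = 305.89 mGal
Bouguer slab correction = 0.04193 × 2.42 × 2919.0 = 296.19 mGal
Simple Bouguer anomaly = 305.89 − (296.19) = 9.70 mGal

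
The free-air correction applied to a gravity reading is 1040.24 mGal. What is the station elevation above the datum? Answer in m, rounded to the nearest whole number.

3371

h = 1040.24 / 0.3086 = 3370.84 m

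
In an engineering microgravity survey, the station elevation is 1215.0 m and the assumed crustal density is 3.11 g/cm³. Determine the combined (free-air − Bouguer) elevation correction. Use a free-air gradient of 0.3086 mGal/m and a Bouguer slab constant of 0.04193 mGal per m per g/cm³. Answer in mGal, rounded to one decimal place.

216.5

Combined gradient = 0.3086 − 0.04193 × 3.11 = 0.1781977 mGal/m
Combined elevation correction = 0.1781977 × 1215.0 = 216.5 mGal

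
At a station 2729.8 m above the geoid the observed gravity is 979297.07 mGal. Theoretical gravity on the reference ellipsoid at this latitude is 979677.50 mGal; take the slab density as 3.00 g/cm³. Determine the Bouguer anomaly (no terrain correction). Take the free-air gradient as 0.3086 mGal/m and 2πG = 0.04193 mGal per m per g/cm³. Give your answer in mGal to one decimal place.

118.6

Free-air correction = 0.3086 × 2729.8 = 842.42 mGal
Free-air anomaly = 979297.07 − 979677.50 + (842.42) = 461.99 mGal
Bouguer slab correction = 0.04193 × 3.00 × 2729.8 = 343.38 mGal
Simple Bouguer anomaly = 461.99 − (343.38) = 118.61 mGal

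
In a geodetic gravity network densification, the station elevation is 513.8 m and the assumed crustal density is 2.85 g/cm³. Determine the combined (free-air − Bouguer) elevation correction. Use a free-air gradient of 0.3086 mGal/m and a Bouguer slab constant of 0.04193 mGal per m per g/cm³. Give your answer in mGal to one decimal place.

97.2

Combined gradient = 0.3086 − 0.04193 × 2.85 = 0.1890995 mGal/m
Combined elevation correction = 0.1890995 × 513.8 = 97.2 mGal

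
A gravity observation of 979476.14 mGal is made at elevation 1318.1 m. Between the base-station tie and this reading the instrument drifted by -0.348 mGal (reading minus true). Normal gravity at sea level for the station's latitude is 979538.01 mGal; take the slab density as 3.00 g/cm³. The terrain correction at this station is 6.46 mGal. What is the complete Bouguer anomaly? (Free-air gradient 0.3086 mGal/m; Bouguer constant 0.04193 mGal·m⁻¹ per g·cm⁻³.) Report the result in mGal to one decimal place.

Drift-corrected reading = 979476.14 − (-0.348) = 979476.488 mGal
Free-air correction = 0.3086 × 1318.1 = 406.77 mGal
Free-air anomaly = 979476.488 − 979538.01 + (406.77) = 345.248 mGal
Bouguer slab correction = 0.04193 × 3.00 × 1318.1 = 165.80 mGal
Simple Bouguer anomaly = 345.248 − (165.80) = 179.448 mGal
Complete Bouguer anomaly = 179.448 + 6.46 = 185.908 mGal

185.9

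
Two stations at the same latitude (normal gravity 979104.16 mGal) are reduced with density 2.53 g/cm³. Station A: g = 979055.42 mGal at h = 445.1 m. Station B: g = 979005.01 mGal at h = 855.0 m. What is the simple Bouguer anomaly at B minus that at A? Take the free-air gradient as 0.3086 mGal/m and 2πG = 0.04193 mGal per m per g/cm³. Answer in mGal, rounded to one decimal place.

Δg_SB(A) = 979055.42 − 979104.16 + 0.3086×445.1 − 0.04193×2.53×445.1 = 41.40 mGal
Δg_SB(B) = 979005.01 − 979104.16 + 0.3086×855.0 − 0.04193×2.53×855.0 = 74.00 mGal
Difference = 74.00 − (41.40) = 32.60 mGal

32.6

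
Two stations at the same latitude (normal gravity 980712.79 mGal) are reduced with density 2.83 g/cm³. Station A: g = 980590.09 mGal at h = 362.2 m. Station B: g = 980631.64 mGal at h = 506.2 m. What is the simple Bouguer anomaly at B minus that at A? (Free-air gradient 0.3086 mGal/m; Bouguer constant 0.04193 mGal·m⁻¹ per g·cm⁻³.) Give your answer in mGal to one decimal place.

Δg_SB(A) = 980590.09 − 980712.79 + 0.3086×362.2 − 0.04193×2.83×362.2 = -53.90 mGal
Δg_SB(B) = 980631.64 − 980712.79 + 0.3086×506.2 − 0.04193×2.83×506.2 = 15.00 mGal
Difference = 15.00 − (-53.90) = 68.90 mGal

68.9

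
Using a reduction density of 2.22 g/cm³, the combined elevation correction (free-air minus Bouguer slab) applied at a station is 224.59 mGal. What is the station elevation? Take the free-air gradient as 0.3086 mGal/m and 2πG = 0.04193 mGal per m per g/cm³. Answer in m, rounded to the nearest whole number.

1042

Combined gradient = 0.3086 − 0.04193 × 2.22 = 0.2155154 mGal/m
h = 224.59 / 0.2155154 = 1042.11 m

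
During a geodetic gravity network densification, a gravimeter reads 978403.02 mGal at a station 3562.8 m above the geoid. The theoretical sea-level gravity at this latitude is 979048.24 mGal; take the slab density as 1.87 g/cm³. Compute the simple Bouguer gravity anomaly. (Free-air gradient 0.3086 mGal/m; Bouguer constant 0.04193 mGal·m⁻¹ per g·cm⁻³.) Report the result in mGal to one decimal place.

174.9

Free-air correction = 0.3086 × 3562.8 = 1099.48 mGal
Free-air anomaly = 978403.02 − 979048.24 + (1099.48) = 454.26 mGal
Bouguer slab correction = 0.04193 × 1.87 × 3562.8 = 279.36 mGal
Simple Bouguer anomaly = 454.26 − (279.36) = 174.90 mGal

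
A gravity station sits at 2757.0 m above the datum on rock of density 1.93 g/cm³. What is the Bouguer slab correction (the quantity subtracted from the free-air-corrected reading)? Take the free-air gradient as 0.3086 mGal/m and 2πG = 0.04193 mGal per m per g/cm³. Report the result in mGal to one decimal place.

223.1

Bouguer slab correction = 0.04193 × 1.93 × 2757.0 = 223.1 mGal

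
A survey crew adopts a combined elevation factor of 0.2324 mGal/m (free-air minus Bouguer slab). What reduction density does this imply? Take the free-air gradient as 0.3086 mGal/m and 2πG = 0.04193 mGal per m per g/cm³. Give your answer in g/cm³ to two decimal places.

1.82

0.2324 = 0.3086 − 0.04193 × ρ
ρ = (0.3086 − 0.2324) / 0.04193 = 1.82 g/cm³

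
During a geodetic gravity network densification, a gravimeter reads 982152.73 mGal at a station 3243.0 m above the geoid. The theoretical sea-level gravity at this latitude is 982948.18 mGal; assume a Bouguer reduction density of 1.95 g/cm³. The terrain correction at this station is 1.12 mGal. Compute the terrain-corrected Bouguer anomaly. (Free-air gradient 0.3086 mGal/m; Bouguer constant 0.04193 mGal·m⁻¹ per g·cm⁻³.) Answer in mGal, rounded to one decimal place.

Free-air correction = 0.3086 × 3243.0 = 1000.79 mGal
Free-air anomaly = 982152.73 − 982948.18 + (1000.79) = 205.34 mGal
Bouguer slab correction = 0.04193 × 1.95 × 3243.0 = 265.16 mGal
Simple Bouguer anomaly = 205.34 − (265.16) = -59.82 mGal
Complete Bouguer anomaly = -59.82 + 1.12 = -58.70 mGal

-58.7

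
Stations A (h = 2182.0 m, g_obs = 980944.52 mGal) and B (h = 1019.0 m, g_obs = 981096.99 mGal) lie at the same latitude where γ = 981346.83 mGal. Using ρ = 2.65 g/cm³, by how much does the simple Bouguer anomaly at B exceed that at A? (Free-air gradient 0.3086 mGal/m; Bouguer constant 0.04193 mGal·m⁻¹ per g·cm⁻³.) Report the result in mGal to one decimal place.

-77.2

Δg_SB(A) = 980944.52 − 981346.83 + 0.3086×2182.0 − 0.04193×2.65×2182.0 = 28.60 mGal
Δg_SB(B) = 981096.99 − 981346.83 + 0.3086×1019.0 − 0.04193×2.65×1019.0 = -48.60 mGal
Difference = -48.60 − (28.60) = -77.20 mGal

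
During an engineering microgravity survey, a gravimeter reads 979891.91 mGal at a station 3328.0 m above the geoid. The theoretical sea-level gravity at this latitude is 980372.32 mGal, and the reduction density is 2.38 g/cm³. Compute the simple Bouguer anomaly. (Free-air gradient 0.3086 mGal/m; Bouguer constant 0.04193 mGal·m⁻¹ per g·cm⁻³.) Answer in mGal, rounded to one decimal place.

Free-air correction = 0.3086 × 3328.0 = 1027.02 mGal
Free-air anomaly = 979891.91 − 980372.32 + (1027.02) = 546.61 mGal
Bouguer slab correction = 0.04193 × 2.38 × 3328.0 = 332.11 mGal
Simple Bouguer anomaly = 546.61 − (332.11) = 214.50 mGal

214.5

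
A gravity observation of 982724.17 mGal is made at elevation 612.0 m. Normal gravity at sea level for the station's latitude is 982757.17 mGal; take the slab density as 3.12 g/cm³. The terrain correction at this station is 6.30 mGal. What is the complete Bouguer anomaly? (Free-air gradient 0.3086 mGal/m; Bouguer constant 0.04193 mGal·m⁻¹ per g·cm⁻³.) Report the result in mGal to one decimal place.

82.1

Free-air correction = 0.3086 × 612.0 = 188.86 mGal
Free-air anomaly = 982724.17 − 982757.17 + (188.86) = 155.86 mGal
Bouguer slab correction = 0.04193 × 3.12 × 612.0 = 80.06 mGal
Simple Bouguer anomaly = 155.86 − (80.06) = 75.80 mGal
Complete Bouguer anomaly = 75.80 + 6.30 = 82.10 mGal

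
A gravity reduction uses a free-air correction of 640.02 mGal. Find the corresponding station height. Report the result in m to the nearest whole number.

2074

h = 640.02 / 0.3086 = 2073.95 m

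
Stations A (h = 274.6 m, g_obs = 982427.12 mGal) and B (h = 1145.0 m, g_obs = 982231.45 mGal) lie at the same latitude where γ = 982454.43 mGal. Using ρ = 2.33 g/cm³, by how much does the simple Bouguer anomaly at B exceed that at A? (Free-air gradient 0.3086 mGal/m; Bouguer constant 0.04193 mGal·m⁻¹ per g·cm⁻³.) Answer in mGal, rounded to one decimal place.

-12.1

Δg_SB(A) = 982427.12 − 982454.43 + 0.3086×274.6 − 0.04193×2.33×274.6 = 30.60 mGal
Δg_SB(B) = 982231.45 − 982454.43 + 0.3086×1145.0 − 0.04193×2.33×1145.0 = 18.50 mGal
Difference = 18.50 − (30.60) = -12.10 mGal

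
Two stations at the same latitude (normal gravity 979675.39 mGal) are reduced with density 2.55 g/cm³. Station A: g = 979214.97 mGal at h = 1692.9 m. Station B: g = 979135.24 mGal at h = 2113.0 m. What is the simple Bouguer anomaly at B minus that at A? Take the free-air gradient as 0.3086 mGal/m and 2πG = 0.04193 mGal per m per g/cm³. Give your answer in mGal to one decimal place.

5.0

Δg_SB(A) = 979214.97 − 979675.39 + 0.3086×1692.9 − 0.04193×2.55×1692.9 = -119.00 mGal
Δg_SB(B) = 979135.24 − 979675.39 + 0.3086×2113.0 − 0.04193×2.55×2113.0 = -114.00 mGal
Difference = -114.00 − (-119.00) = 5.00 mGal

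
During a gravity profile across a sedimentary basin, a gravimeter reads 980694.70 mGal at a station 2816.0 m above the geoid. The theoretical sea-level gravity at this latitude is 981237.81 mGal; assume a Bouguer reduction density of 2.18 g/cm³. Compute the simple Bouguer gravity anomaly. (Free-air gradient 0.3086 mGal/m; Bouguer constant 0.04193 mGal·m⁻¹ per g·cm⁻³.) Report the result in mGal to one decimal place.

Free-air correction = 0.3086 × 2816.0 = 869.02 mGal
Free-air anomaly = 980694.70 − 981237.81 + (869.02) = 325.91 mGal
Bouguer slab correction = 0.04193 × 2.18 × 2816.0 = 257.40 mGal
Simple Bouguer anomaly = 325.91 − (257.40) = 68.51 mGal

68.5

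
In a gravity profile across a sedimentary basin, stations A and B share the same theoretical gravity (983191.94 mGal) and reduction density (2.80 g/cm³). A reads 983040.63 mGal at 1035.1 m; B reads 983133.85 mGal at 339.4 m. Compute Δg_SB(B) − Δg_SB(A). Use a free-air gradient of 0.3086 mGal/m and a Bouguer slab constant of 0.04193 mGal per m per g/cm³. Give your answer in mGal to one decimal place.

-39.8

Δg_SB(A) = 983040.63 − 983191.94 + 0.3086×1035.1 − 0.04193×2.80×1035.1 = 46.60 mGal
Δg_SB(B) = 983133.85 − 983191.94 + 0.3086×339.4 − 0.04193×2.80×339.4 = 6.80 mGal
Difference = 6.80 − (46.60) = -39.80 mGal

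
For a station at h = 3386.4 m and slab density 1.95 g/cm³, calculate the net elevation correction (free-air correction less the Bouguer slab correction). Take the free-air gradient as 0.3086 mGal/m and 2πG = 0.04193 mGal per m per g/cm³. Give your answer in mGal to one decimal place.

768.2

Combined gradient = 0.3086 − 0.04193 × 1.95 = 0.2268365 mGal/m
Combined elevation correction = 0.2268365 × 3386.4 = 768.2 mGal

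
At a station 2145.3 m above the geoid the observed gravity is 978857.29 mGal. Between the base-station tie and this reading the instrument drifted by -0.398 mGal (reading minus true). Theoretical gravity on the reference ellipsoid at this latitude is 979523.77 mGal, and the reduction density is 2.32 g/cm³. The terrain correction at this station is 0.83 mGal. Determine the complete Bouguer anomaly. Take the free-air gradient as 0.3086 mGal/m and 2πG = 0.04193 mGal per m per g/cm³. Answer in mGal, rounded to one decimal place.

Drift-corrected reading = 978857.29 − (-0.398) = 978857.688 mGal
Free-air correction = 0.3086 × 2145.3 = 662.04 mGal
Free-air anomaly = 978857.688 − 979523.77 + (662.04) = -4.042 mGal
Bouguer slab correction = 0.04193 × 2.32 × 2145.3 = 208.69 mGal
Simple Bouguer anomaly = -4.042 − (208.69) = -212.732 mGal
Complete Bouguer anomaly = -212.732 + 0.83 = -211.902 mGal

-211.9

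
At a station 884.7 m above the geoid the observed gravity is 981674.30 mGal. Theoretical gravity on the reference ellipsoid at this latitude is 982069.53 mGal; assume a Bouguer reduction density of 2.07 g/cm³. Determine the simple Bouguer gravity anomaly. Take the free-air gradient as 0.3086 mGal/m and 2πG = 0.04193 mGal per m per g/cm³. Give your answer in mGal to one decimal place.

-199.0

Free-air correction = 0.3086 × 884.7 = 273.02 mGal
Free-air anomaly = 981674.30 − 982069.53 + (273.02) = -122.21 mGal
Bouguer slab correction = 0.04193 × 2.07 × 884.7 = 76.79 mGal
Simple Bouguer anomaly = -122.21 − (76.79) = -199.00 mGal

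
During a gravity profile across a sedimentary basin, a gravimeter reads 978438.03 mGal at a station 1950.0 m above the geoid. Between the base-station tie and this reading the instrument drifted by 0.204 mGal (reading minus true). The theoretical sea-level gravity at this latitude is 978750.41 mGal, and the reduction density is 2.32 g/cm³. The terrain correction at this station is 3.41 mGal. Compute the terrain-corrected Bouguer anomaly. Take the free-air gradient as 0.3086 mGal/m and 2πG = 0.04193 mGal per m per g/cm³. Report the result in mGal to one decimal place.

102.9

Drift-corrected reading = 978438.03 − (0.204) = 978437.826 mGal
Free-air correction = 0.3086 × 1950.0 = 601.77 mGal
Free-air anomaly = 978437.826 − 978750.41 + (601.77) = 289.186 mGal
Bouguer slab correction = 0.04193 × 2.32 × 1950.0 = 189.69 mGal
Simple Bouguer anomaly = 289.186 − (189.69) = 99.496 mGal
Complete Bouguer anomaly = 99.496 + 3.41 = 102.906 mGal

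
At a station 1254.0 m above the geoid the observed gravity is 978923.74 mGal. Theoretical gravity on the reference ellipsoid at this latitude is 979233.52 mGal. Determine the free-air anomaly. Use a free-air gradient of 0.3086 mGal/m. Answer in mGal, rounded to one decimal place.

77.2

Free-air correction = 0.3086 × 1254.0 = 386.98 mGal
Free-air anomaly = 978923.74 − 979233.52 + (386.98) = 77.20 mGal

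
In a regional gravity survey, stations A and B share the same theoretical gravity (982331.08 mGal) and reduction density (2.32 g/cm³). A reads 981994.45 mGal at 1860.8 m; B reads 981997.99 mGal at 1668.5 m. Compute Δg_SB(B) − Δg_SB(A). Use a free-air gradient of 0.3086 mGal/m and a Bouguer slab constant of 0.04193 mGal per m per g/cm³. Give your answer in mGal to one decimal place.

-37.1

Δg_SB(A) = 981994.45 − 982331.08 + 0.3086×1860.8 − 0.04193×2.32×1860.8 = 56.60 mGal
Δg_SB(B) = 981997.99 − 982331.08 + 0.3086×1668.5 − 0.04193×2.32×1668.5 = 19.50 mGal
Difference = 19.50 − (56.60) = -37.10 mGal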